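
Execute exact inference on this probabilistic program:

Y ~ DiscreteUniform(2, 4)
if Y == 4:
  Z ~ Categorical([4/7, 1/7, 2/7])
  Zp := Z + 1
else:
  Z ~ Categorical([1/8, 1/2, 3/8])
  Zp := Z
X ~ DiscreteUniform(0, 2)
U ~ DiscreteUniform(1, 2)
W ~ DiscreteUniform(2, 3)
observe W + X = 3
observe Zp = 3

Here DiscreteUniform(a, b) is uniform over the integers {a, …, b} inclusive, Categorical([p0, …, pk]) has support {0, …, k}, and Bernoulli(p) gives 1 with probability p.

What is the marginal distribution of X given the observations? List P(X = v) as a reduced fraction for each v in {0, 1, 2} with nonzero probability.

Enumerate traces; 4 have nonzero weight after conditioning:
  (Y=4, Z=2, X=0, U=1, W=3) weight 1/126
  (Y=4, Z=2, X=0, U=2, W=3) weight 1/126
  (Y=4, Z=2, X=1, U=1, W=2) weight 1/126
  (Y=4, Z=2, X=1, U=2, W=2) weight 1/126
Group by X:
  weight(X=0) = 1/63
  weight(X=1) = 1/63
Total weight = 1/63 + 1/63 = 2/63
P(X=0 | obs) = 1/63 / 2/63 = 1/2
P(X=1 | obs) = 1/63 / 2/63 = 1/2

P(X=0) = 1/2, P(X=1) = 1/2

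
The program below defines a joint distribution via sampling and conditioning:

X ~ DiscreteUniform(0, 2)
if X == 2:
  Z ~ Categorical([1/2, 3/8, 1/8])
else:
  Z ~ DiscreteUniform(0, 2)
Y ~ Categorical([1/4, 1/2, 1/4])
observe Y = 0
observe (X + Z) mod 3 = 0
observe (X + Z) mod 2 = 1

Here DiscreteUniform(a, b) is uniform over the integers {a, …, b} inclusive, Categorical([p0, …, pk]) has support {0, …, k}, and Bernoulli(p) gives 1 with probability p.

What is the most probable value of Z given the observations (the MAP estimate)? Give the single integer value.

Enumerate traces; 2 have nonzero weight after conditioning:
  (X=1, Z=2, Y=0) weight 1/36
  (X=2, Z=1, Y=0) weight 1/32
Group by Z:
  weight(Z=1) = 1/32
  weight(Z=2) = 1/36
Total weight = 1/32 + 1/36 = 17/288
P(Z=1 | obs) = 1/32 / 17/288 = 9/17
P(Z=2 | obs) = 1/36 / 17/288 = 8/17
argmax = 1

argmax_v P(Z = v | obs) = 1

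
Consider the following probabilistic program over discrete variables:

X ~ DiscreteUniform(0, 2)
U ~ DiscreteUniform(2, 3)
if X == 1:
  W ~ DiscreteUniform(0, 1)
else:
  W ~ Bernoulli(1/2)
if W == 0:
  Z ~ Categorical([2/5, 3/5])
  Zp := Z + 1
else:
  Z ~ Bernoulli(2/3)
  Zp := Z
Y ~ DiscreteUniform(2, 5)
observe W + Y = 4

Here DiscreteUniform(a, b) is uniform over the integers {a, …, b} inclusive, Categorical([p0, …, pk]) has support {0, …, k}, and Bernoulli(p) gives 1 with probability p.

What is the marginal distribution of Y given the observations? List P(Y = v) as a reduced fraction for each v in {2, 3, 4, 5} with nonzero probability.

P(Y=3) = 1/2, P(Y=4) = 1/2

Enumerate traces; 24 have nonzero weight after conditioning:
  (X=0, U=2, W=0, Z=0, Y=4) weight 1/120
  (X=0, U=2, W=0, Z=1, Y=4) weight 1/80
  (X=0, U=2, W=1, Z=0, Y=3) weight 1/144
  (X=0, U=2, W=1, Z=1, Y=3) weight 1/72
  (X=0, U=3, W=0, Z=0, Y=4) weight 1/120
  (X=0, U=3, W=0, Z=1, Y=4) weight 1/80
  (X=0, U=3, W=1, Z=0, Y=3) weight 1/144
  (X=0, U=3, W=1, Z=1, Y=3) weight 1/72
  … 16 more
Group by Y:
  weight(Y=3) = 1/8
  weight(Y=4) = 1/8
Total weight = 1/8 + 1/8 = 1/4
P(Y=3 | obs) = 1/8 / 1/4 = 1/2
P(Y=4 | obs) = 1/8 / 1/4 = 1/2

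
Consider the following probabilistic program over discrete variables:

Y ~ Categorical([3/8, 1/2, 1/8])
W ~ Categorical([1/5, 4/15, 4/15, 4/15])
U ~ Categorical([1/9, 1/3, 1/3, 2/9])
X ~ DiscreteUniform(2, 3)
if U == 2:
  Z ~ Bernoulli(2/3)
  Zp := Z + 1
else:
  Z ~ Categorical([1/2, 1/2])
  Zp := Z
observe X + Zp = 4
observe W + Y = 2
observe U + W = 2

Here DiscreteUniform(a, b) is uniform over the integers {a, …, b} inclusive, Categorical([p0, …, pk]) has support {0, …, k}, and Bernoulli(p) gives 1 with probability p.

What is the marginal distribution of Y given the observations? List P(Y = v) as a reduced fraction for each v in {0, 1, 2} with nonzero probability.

P(Y=0) = 2/13, P(Y=1) = 8/13, P(Y=2) = 3/13

Enumerate traces; 4 have nonzero weight after conditioning:
  (Y=0, W=2, U=0, X=3, Z=1) weight 1/360
  (Y=1, W=1, U=1, X=3, Z=1) weight 1/90
  (Y=2, W=0, U=2, X=2, Z=1) weight 1/360
  (Y=2, W=0, U=2, X=3, Z=0) weight 1/720
Group by Y:
  weight(Y=0) = 1/360
  weight(Y=1) = 1/90
  weight(Y=2) = 1/240
Total weight = 1/360 + 1/90 + 1/240 = 13/720
P(Y=0 | obs) = 1/360 / 13/720 = 2/13
P(Y=1 | obs) = 1/90 / 13/720 = 8/13
P(Y=2 | obs) = 1/240 / 13/720 = 3/13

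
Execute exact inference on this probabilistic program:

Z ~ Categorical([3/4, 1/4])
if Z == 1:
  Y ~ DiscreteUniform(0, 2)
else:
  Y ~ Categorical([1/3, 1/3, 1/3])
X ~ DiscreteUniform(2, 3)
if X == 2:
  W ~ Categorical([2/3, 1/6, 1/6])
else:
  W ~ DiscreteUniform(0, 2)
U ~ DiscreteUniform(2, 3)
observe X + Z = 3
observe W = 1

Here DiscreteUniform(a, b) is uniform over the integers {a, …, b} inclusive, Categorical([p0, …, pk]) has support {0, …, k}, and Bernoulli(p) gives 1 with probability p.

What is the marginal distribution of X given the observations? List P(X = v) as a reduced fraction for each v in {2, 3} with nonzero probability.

P(X=2) = 1/7, P(X=3) = 6/7

Enumerate traces; 12 have nonzero weight after conditioning:
  (Z=0, Y=0, X=3, W=1, U=2) weight 1/48
  (Z=0, Y=0, X=3, W=1, U=3) weight 1/48
  (Z=0, Y=1, X=3, W=1, U=2) weight 1/48
  (Z=0, Y=1, X=3, W=1, U=3) weight 1/48
  (Z=0, Y=2, X=3, W=1, U=2) weight 1/48
  (Z=0, Y=2, X=3, W=1, U=3) weight 1/48
  (Z=1, Y=0, X=2, W=1, U=2) weight 1/288
  (Z=1, Y=0, X=2, W=1, U=3) weight 1/288
  … 4 more
Group by X:
  weight(X=2) = 1/48
  weight(X=3) = 1/8
Total weight = 1/48 + 1/8 = 7/48
P(X=2 | obs) = 1/48 / 7/48 = 1/7
P(X=3 | obs) = 1/8 / 7/48 = 6/7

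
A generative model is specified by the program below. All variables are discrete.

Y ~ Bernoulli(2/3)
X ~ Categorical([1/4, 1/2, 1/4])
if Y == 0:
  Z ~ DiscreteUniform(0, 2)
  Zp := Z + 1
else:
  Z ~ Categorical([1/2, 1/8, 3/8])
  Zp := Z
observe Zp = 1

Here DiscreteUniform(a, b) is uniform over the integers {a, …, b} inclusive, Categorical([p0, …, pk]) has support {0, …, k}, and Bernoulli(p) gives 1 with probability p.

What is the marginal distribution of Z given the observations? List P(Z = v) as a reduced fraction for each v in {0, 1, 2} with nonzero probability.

Enumerate traces; 6 have nonzero weight after conditioning:
  (Y=0, X=0, Z=0) weight 1/36
  (Y=0, X=1, Z=0) weight 1/18
  (Y=0, X=2, Z=0) weight 1/36
  (Y=1, X=0, Z=1) weight 1/48
  (Y=1, X=1, Z=1) weight 1/24
  (Y=1, X=2, Z=1) weight 1/48
Group by Z:
  weight(Z=0) = 1/9
  weight(Z=1) = 1/12
Total weight = 1/9 + 1/12 = 7/36
P(Z=0 | obs) = 1/9 / 7/36 = 4/7
P(Z=1 | obs) = 1/12 / 7/36 = 3/7

P(Z=0) = 4/7, P(Z=1) = 3/7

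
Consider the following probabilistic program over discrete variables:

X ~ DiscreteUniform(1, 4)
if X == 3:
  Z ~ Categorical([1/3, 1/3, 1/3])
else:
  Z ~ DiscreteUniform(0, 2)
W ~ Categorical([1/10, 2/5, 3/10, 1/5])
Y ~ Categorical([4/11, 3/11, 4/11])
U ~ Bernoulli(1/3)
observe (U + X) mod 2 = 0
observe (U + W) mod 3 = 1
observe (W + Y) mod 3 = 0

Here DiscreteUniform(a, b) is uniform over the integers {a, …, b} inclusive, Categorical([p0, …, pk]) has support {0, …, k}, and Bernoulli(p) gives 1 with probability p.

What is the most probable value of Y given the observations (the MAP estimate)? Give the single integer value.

argmax_v P(Y = v | obs) = 2

Enumerate traces; 18 have nonzero weight after conditioning:
  (X=1, Z=0, W=0, Y=0, U=1) weight 1/990
  (X=1, Z=0, W=3, Y=0, U=1) weight 1/495
  (X=1, Z=1, W=0, Y=0, U=1) weight 1/990
  (X=1, Z=1, W=3, Y=0, U=1) weight 1/495
  (X=1, Z=2, W=0, Y=0, U=1) weight 1/990
  (X=1, Z=2, W=3, Y=0, U=1) weight 1/495
  (X=2, Z=0, W=1, Y=2, U=0) weight 4/495
  (X=2, Z=1, W=1, Y=2, U=0) weight 4/495
  … 10 more
Group by Y:
  weight(Y=0) = 1/55
  weight(Y=2) = 8/165
Total weight = 1/55 + 8/165 = 1/15
P(Y=0 | obs) = 1/55 / 1/15 = 3/11
P(Y=2 | obs) = 8/165 / 1/15 = 8/11
argmax = 2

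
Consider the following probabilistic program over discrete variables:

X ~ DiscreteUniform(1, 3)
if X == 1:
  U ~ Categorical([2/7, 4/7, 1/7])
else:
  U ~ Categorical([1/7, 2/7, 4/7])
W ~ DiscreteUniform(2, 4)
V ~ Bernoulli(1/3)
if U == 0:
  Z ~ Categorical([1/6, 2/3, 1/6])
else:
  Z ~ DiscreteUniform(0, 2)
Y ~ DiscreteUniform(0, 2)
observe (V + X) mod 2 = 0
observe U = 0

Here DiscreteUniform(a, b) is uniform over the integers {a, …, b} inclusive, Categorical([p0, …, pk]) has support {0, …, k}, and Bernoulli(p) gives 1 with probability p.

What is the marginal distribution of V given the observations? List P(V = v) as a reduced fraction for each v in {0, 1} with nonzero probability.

P(V=0) = 2/5, P(V=1) = 3/5

Enumerate traces; 81 have nonzero weight after conditioning:
  (X=1, U=0, W=2, V=1, Z=0, Y=0) weight 1/1701
  (X=1, U=0, W=2, V=1, Z=0, Y=1) weight 1/1701
  (X=1, U=0, W=2, V=1, Z=0, Y=2) weight 1/1701
  (X=1, U=0, W=2, V=1, Z=1, Y=0) weight 4/1701
  (X=1, U=0, W=2, V=1, Z=1, Y=1) weight 4/1701
  (X=1, U=0, W=2, V=1, Z=1, Y=2) weight 4/1701
  (X=1, U=0, W=2, V=1, Z=2, Y=0) weight 1/1701
  (X=1, U=0, W=2, V=1, Z=2, Y=1) weight 1/1701
  (X=2, U=0, W=2, V=0, Z=0, Y=0) weight 1/1701
  … 72 more
Group by V:
  weight(V=0) = 2/63
  weight(V=1) = 1/21
Total weight = 2/63 + 1/21 = 5/63
P(V=0 | obs) = 2/63 / 5/63 = 2/5
P(V=1 | obs) = 1/21 / 5/63 = 3/5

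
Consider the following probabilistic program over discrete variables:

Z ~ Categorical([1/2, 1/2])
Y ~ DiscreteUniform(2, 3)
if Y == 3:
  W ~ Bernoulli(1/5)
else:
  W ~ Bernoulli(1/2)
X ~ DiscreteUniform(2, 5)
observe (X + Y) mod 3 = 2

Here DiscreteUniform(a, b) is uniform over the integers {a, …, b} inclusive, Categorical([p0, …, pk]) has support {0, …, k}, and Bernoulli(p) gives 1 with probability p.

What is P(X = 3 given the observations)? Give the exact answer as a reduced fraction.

Enumerate traces; 12 have nonzero weight after conditioning:
  (Z=0, Y=2, W=0, X=3) weight 1/32
  (Z=0, Y=2, W=1, X=3) weight 1/32
  (Z=0, Y=3, W=0, X=2) weight 1/20
  (Z=0, Y=3, W=0, X=5) weight 1/20
  (Z=0, Y=3, W=1, X=2) weight 1/80
  (Z=0, Y=3, W=1, X=5) weight 1/80
  (Z=1, Y=2, W=0, X=3) weight 1/32
  (Z=1, Y=2, W=1, X=3) weight 1/32
  … 4 more
Group by X:
  weight(X=2) = 1/8
  weight(X=3) = 1/8
  weight(X=5) = 1/8
Total weight = 1/8 + 1/8 + 1/8 = 3/8
P(X=2 | obs) = 1/8 / 3/8 = 1/3
P(X=3 | obs) = 1/8 / 3/8 = 1/3
P(X=5 | obs) = 1/8 / 3/8 = 1/3

P(X = 3 | obs) = 1/3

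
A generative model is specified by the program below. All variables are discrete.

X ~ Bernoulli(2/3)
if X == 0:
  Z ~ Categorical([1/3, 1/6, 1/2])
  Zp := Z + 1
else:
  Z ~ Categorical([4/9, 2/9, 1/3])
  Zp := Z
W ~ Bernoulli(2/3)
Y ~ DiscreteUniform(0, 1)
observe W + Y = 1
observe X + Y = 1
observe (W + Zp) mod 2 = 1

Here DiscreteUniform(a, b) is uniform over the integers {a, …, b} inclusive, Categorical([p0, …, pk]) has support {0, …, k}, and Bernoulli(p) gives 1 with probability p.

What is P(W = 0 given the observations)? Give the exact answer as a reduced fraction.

Enumerate traces; 4 have nonzero weight after conditioning:
  (X=0, Z=0, W=0, Y=1) weight 1/54
  (X=0, Z=2, W=0, Y=1) weight 1/36
  (X=1, Z=0, W=1, Y=0) weight 8/81
  (X=1, Z=2, W=1, Y=0) weight 2/27
Group by W:
  weight(W=0) = 5/108
  weight(W=1) = 14/81
Total weight = 5/108 + 14/81 = 71/324
P(W=0 | obs) = 5/108 / 71/324 = 15/71
P(W=1 | obs) = 14/81 / 71/324 = 56/71

P(W = 0 | obs) = 15/71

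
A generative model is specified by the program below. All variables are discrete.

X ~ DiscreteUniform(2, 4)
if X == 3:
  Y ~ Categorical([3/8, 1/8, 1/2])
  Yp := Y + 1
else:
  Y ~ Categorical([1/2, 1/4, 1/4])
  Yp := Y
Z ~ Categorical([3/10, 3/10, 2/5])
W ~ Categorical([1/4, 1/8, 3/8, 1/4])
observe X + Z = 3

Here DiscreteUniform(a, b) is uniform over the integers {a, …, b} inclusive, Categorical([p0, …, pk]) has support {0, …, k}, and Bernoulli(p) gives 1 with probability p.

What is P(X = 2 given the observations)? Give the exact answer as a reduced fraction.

P(X = 2 | obs) = 1/2

Enumerate traces; 24 have nonzero weight after conditioning:
  (X=2, Y=0, Z=1, W=0) weight 1/80
  (X=2, Y=0, Z=1, W=1) weight 1/160
  (X=2, Y=0, Z=1, W=2) weight 3/160
  (X=2, Y=0, Z=1, W=3) weight 1/80
  (X=2, Y=1, Z=1, W=0) weight 1/160
  (X=2, Y=1, Z=1, W=1) weight 1/320
  (X=2, Y=1, Z=1, W=2) weight 3/320
  (X=2, Y=1, Z=1, W=3) weight 1/160
  (X=3, Y=0, Z=0, W=0) weight 3/320
  … 15 more
Group by X:
  weight(X=2) = 1/10
  weight(X=3) = 1/10
Total weight = 1/10 + 1/10 = 1/5
P(X=2 | obs) = 1/10 / 1/5 = 1/2
P(X=3 | obs) = 1/10 / 1/5 = 1/2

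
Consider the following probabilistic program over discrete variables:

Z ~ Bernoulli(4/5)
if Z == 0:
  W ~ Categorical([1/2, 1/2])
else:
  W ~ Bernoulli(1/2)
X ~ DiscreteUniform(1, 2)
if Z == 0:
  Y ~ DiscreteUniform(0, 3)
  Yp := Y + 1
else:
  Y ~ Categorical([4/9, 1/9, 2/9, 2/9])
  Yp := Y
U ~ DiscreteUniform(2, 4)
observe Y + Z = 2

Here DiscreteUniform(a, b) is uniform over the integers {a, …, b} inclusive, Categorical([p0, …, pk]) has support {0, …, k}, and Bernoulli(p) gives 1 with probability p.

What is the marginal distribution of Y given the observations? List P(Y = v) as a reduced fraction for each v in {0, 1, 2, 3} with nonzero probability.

P(Y=1) = 16/25, P(Y=2) = 9/25

Enumerate traces; 24 have nonzero weight after conditioning:
  (Z=0, W=0, X=1, Y=2, U=2) weight 1/240
  (Z=0, W=0, X=1, Y=2, U=3) weight 1/240
  (Z=0, W=0, X=1, Y=2, U=4) weight 1/240
  (Z=0, W=0, X=2, Y=2, U=2) weight 1/240
  (Z=0, W=0, X=2, Y=2, U=3) weight 1/240
  (Z=0, W=0, X=2, Y=2, U=4) weight 1/240
  (Z=0, W=1, X=1, Y=2, U=2) weight 1/240
  (Z=0, W=1, X=1, Y=2, U=3) weight 1/240
  (Z=1, W=0, X=1, Y=1, U=2) weight 1/135
  … 15 more
Group by Y:
  weight(Y=1) = 4/45
  weight(Y=2) = 1/20
Total weight = 4/45 + 1/20 = 5/36
P(Y=1 | obs) = 4/45 / 5/36 = 16/25
P(Y=2 | obs) = 1/20 / 5/36 = 9/25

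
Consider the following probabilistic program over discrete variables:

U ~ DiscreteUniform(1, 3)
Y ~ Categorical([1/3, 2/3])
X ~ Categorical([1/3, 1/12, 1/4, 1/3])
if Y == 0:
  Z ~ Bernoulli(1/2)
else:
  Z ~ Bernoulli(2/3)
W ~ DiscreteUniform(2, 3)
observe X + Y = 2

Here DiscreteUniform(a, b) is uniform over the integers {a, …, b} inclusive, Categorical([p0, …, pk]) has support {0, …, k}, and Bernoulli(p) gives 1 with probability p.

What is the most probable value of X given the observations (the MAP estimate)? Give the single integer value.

argmax_v P(X = v | obs) = 2

Enumerate traces; 24 have nonzero weight after conditioning:
  (U=1, Y=0, X=2, Z=0, W=2) weight 1/144
  (U=1, Y=0, X=2, Z=0, W=3) weight 1/144
  (U=1, Y=0, X=2, Z=1, W=2) weight 1/144
  (U=1, Y=0, X=2, Z=1, W=3) weight 1/144
  (U=1, Y=1, X=1, Z=0, W=2) weight 1/324
  (U=1, Y=1, X=1, Z=0, W=3) weight 1/324
  (U=1, Y=1, X=1, Z=1, W=2) weight 1/162
  (U=1, Y=1, X=1, Z=1, W=3) weight 1/162
  … 16 more
Group by X:
  weight(X=1) = 1/18
  weight(X=2) = 1/12
Total weight = 1/18 + 1/12 = 5/36
P(X=1 | obs) = 1/18 / 5/36 = 2/5
P(X=2 | obs) = 1/12 / 5/36 = 3/5
argmax = 2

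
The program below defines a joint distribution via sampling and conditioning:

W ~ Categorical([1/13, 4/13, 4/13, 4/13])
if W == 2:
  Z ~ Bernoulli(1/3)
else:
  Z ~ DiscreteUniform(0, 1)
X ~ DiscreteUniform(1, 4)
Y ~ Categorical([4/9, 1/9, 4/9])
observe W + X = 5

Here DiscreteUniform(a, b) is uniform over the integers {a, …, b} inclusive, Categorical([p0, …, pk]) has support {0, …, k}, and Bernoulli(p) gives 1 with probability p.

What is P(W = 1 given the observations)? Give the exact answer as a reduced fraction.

P(W = 1 | obs) = 1/3

Enumerate traces; 18 have nonzero weight after conditioning:
  (W=1, Z=0, X=4, Y=0) weight 2/117
  (W=1, Z=0, X=4, Y=1) weight 1/234
  (W=1, Z=0, X=4, Y=2) weight 2/117
  (W=1, Z=1, X=4, Y=0) weight 2/117
  (W=1, Z=1, X=4, Y=1) weight 1/234
  (W=1, Z=1, X=4, Y=2) weight 2/117
  (W=2, Z=0, X=3, Y=0) weight 8/351
  (W=2, Z=0, X=3, Y=1) weight 2/351
  (W=3, Z=0, X=2, Y=0) weight 2/117
  … 9 more
Group by W:
  weight(W=1) = 1/13
  weight(W=2) = 1/13
  weight(W=3) = 1/13
Total weight = 1/13 + 1/13 + 1/13 = 3/13
P(W=1 | obs) = 1/13 / 3/13 = 1/3
P(W=2 | obs) = 1/13 / 3/13 = 1/3
P(W=3 | obs) = 1/13 / 3/13 = 1/3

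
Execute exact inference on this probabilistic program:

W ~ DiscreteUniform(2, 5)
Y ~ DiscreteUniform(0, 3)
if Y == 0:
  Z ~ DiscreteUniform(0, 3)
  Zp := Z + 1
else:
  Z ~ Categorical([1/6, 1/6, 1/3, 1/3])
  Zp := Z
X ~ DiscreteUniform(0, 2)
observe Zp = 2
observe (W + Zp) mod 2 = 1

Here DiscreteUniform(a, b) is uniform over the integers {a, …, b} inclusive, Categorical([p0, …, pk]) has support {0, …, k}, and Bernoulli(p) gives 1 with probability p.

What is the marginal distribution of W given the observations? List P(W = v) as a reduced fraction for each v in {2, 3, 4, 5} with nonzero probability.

P(W=3) = 1/2, P(W=5) = 1/2

Enumerate traces; 24 have nonzero weight after conditioning:
  (W=3, Y=0, Z=1, X=0) weight 1/192
  (W=3, Y=0, Z=1, X=1) weight 1/192
  (W=3, Y=0, Z=1, X=2) weight 1/192
  (W=3, Y=1, Z=2, X=0) weight 1/144
  (W=3, Y=1, Z=2, X=1) weight 1/144
  (W=3, Y=1, Z=2, X=2) weight 1/144
  (W=3, Y=2, Z=2, X=0) weight 1/144
  (W=3, Y=2, Z=2, X=1) weight 1/144
  (W=5, Y=0, Z=1, X=0) weight 1/192
  … 15 more
Group by W:
  weight(W=3) = 5/64
  weight(W=5) = 5/64
Total weight = 5/64 + 5/64 = 5/32
P(W=3 | obs) = 5/64 / 5/32 = 1/2
P(W=5 | obs) = 5/64 / 5/32 = 1/2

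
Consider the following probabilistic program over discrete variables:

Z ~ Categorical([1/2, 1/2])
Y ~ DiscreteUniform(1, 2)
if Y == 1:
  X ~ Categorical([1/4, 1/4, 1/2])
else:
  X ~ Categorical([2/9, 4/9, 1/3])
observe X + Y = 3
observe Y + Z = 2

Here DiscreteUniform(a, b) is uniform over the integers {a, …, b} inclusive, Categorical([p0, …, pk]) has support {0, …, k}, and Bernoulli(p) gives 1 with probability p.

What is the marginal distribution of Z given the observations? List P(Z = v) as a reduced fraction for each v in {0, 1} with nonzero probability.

Enumerate traces; 2 have nonzero weight after conditioning:
  (Z=0, Y=2, X=1) weight 1/9
  (Z=1, Y=1, X=2) weight 1/8
Group by Z:
  weight(Z=0) = 1/9
  weight(Z=1) = 1/8
Total weight = 1/9 + 1/8 = 17/72
P(Z=0 | obs) = 1/9 / 17/72 = 8/17
P(Z=1 | obs) = 1/8 / 17/72 = 9/17

P(Z=0) = 8/17, P(Z=1) = 9/17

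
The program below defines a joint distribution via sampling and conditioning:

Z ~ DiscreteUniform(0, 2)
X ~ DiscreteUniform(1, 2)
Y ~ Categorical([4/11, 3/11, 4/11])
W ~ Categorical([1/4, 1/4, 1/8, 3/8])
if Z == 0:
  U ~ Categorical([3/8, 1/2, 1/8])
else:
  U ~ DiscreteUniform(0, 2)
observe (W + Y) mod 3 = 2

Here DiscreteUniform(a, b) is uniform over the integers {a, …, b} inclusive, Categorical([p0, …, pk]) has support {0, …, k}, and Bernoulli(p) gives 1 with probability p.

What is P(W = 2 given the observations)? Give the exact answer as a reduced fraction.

P(W = 2 | obs) = 2/15

Enumerate traces; 72 have nonzero weight after conditioning:
  (Z=0, X=1, Y=0, W=2, U=0) weight 1/352
  (Z=0, X=1, Y=0, W=2, U=1) weight 1/264
  (Z=0, X=1, Y=0, W=2, U=2) weight 1/1056
  (Z=0, X=1, Y=1, W=1, U=0) weight 3/704
  (Z=0, X=1, Y=1, W=1, U=1) weight 1/176
  (Z=0, X=1, Y=1, W=1, U=2) weight 1/704
  (Z=0, X=1, Y=2, W=0, U=0) weight 1/176
  (Z=0, X=1, Y=2, W=0, U=1) weight 1/132
  (Z=0, X=1, Y=2, W=3, U=0) weight 3/352
  … 63 more
Group by W:
  weight(W=0) = 1/11
  weight(W=1) = 3/44
  weight(W=2) = 1/22
  weight(W=3) = 3/22
Total weight = 1/11 + 3/44 + 1/22 + 3/22 = 15/44
P(W=0 | obs) = 1/11 / 15/44 = 4/15
P(W=1 | obs) = 3/44 / 15/44 = 1/5
P(W=2 | obs) = 1/22 / 15/44 = 2/15
P(W=3 | obs) = 3/22 / 15/44 = 2/5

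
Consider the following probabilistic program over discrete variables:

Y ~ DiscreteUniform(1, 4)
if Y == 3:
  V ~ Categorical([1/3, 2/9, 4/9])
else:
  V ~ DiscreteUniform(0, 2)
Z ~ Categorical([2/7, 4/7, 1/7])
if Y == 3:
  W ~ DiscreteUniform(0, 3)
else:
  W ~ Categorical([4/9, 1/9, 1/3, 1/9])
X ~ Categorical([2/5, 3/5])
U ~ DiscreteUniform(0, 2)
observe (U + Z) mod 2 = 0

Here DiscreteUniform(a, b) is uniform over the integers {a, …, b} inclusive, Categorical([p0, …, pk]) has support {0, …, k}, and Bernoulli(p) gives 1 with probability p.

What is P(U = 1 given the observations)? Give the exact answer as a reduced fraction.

P(U = 1 | obs) = 2/5

Enumerate traces; 480 have nonzero weight after conditioning:
  (Y=1, V=0, Z=0, W=0, X=0, U=0) weight 4/2835
  (Y=1, V=0, Z=0, W=0, X=0, U=2) weight 4/2835
  (Y=1, V=0, Z=0, W=0, X=1, U=0) weight 2/945
  (Y=1, V=0, Z=0, W=0, X=1, U=2) weight 2/945
  (Y=1, V=0, Z=0, W=1, X=0, U=0) weight 1/2835
  (Y=1, V=0, Z=0, W=1, X=0, U=2) weight 1/2835
  (Y=1, V=0, Z=0, W=1, X=1, U=0) weight 1/1890
  (Y=1, V=0, Z=0, W=1, X=1, U=2) weight 1/1890
  (Y=1, V=0, Z=1, W=0, X=0, U=1) weight 8/2835
  … 471 more
Group by U:
  weight(U=0) = 1/7
  weight(U=1) = 4/21
  weight(U=2) = 1/7
Total weight = 1/7 + 4/21 + 1/7 = 10/21
P(U=0 | obs) = 1/7 / 10/21 = 3/10
P(U=1 | obs) = 4/21 / 10/21 = 2/5
P(U=2 | obs) = 1/7 / 10/21 = 3/10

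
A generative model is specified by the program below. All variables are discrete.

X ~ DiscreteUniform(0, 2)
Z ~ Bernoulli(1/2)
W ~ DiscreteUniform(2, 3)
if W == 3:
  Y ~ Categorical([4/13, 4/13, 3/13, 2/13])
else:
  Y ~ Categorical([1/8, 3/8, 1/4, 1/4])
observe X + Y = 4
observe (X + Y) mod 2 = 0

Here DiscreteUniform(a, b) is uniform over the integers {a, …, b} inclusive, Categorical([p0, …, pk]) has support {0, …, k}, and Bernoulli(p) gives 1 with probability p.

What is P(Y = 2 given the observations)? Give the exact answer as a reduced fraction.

Enumerate traces; 8 have nonzero weight after conditioning:
  (X=1, Z=0, W=2, Y=3) weight 1/48
  (X=1, Z=0, W=3, Y=3) weight 1/78
  (X=1, Z=1, W=2, Y=3) weight 1/48
  (X=1, Z=1, W=3, Y=3) weight 1/78
  (X=2, Z=0, W=2, Y=2) weight 1/48
  (X=2, Z=0, W=3, Y=2) weight 1/52
  (X=2, Z=1, W=2, Y=2) weight 1/48
  (X=2, Z=1, W=3, Y=2) weight 1/52
Group by Y:
  weight(Y=2) = 25/312
  weight(Y=3) = 7/104
Total weight = 25/312 + 7/104 = 23/156
P(Y=2 | obs) = 25/312 / 23/156 = 25/46
P(Y=3 | obs) = 7/104 / 23/156 = 21/46

P(Y = 2 | obs) = 25/46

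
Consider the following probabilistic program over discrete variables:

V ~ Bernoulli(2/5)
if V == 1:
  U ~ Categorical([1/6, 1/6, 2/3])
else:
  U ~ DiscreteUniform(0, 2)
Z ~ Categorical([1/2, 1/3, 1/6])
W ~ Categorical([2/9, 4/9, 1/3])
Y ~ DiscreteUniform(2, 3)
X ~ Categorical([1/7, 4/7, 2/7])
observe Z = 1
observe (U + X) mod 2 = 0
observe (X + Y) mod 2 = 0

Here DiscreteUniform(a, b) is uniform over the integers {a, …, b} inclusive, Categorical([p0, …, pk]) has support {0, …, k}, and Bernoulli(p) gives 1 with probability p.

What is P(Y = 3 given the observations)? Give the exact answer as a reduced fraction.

P(Y = 3 | obs) = 16/49

Enumerate traces; 30 have nonzero weight after conditioning:
  (V=0, U=0, Z=1, W=0, Y=2, X=0) weight 1/945
  (V=0, U=0, Z=1, W=0, Y=2, X=2) weight 2/945
  (V=0, U=0, Z=1, W=1, Y=2, X=0) weight 2/945
  (V=0, U=0, Z=1, W=1, Y=2, X=2) weight 4/945
  (V=0, U=0, Z=1, W=2, Y=2, X=0) weight 1/630
  (V=0, U=0, Z=1, W=2, Y=2, X=2) weight 1/315
  (V=0, U=1, Z=1, W=0, Y=3, X=1) weight 4/945
  (V=0, U=1, Z=1, W=1, Y=3, X=1) weight 8/945
  … 22 more
Group by Y:
  weight(Y=2) = 11/210
  weight(Y=3) = 8/315
Total weight = 11/210 + 8/315 = 7/90
P(Y=2 | obs) = 11/210 / 7/90 = 33/49
P(Y=3 | obs) = 8/315 / 7/90 = 16/49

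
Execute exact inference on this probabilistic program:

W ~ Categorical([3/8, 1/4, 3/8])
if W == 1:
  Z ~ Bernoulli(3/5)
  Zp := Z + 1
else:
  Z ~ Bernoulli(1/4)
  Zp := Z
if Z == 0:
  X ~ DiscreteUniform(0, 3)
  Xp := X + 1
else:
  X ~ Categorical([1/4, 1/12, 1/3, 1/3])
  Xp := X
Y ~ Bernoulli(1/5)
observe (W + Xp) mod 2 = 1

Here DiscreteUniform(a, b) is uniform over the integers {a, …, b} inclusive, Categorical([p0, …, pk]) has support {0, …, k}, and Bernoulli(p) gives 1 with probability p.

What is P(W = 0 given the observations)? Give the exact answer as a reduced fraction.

Enumerate traces; 24 have nonzero weight after conditioning:
  (W=0, Z=0, X=0, Y=0) weight 9/160
  (W=0, Z=0, X=0, Y=1) weight 9/640
  (W=0, Z=0, X=2, Y=0) weight 9/160
  (W=0, Z=0, X=2, Y=1) weight 9/640
  (W=0, Z=1, X=1, Y=0) weight 1/160
  (W=0, Z=1, X=1, Y=1) weight 1/640
  (W=0, Z=1, X=3, Y=0) weight 1/40
  (W=0, Z=1, X=3, Y=1) weight 1/160
  (W=1, Z=0, X=1, Y=0) weight 1/50
  (W=2, Z=0, X=0, Y=0) weight 9/160
  … 14 more
Group by W:
  weight(W=0) = 23/128
  weight(W=1) = 11/80
  weight(W=2) = 23/128
Total weight = 23/128 + 11/80 + 23/128 = 159/320
P(W=0 | obs) = 23/128 / 159/320 = 115/318
P(W=1 | obs) = 11/80 / 159/320 = 44/159
P(W=2 | obs) = 23/128 / 159/320 = 115/318

P(W = 0 | obs) = 115/318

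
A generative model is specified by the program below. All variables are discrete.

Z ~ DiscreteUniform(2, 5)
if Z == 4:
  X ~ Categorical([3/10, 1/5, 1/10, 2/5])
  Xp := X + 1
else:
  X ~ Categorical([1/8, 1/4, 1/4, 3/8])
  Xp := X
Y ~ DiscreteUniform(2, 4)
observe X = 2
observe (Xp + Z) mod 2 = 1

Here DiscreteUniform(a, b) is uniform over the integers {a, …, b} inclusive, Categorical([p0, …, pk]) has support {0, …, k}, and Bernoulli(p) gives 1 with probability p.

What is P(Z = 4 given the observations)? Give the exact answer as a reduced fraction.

Enumerate traces; 9 have nonzero weight after conditioning:
  (Z=3, X=2, Y=2) weight 1/48
  (Z=3, X=2, Y=3) weight 1/48
  (Z=3, X=2, Y=4) weight 1/48
  (Z=4, X=2, Y=2) weight 1/120
  (Z=4, X=2, Y=3) weight 1/120
  (Z=4, X=2, Y=4) weight 1/120
  (Z=5, X=2, Y=2) weight 1/48
  (Z=5, X=2, Y=3) weight 1/48
  … 1 more
Group by Z:
  weight(Z=3) = 1/16
  weight(Z=4) = 1/40
  weight(Z=5) = 1/16
Total weight = 1/16 + 1/40 + 1/16 = 3/20
P(Z=3 | obs) = 1/16 / 3/20 = 5/12
P(Z=4 | obs) = 1/40 / 3/20 = 1/6
P(Z=5 | obs) = 1/16 / 3/20 = 5/12

P(Z = 4 | obs) = 1/6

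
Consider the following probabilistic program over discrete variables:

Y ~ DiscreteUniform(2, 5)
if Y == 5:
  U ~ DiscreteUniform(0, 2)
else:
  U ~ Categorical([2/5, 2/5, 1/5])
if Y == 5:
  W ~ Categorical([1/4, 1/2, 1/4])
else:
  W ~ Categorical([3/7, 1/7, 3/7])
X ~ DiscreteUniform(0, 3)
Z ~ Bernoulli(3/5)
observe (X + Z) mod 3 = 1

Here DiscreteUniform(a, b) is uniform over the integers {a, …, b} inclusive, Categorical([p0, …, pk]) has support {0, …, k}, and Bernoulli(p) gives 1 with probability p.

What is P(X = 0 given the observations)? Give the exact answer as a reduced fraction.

Enumerate traces; 108 have nonzero weight after conditioning:
  (Y=2, U=0, W=0, X=0, Z=1) weight 9/1400
  (Y=2, U=0, W=0, X=1, Z=0) weight 3/700
  (Y=2, U=0, W=0, X=3, Z=1) weight 9/1400
  (Y=2, U=0, W=1, X=0, Z=1) weight 3/1400
  (Y=2, U=0, W=1, X=1, Z=0) weight 1/700
  (Y=2, U=0, W=1, X=3, Z=1) weight 3/1400
  (Y=2, U=0, W=2, X=0, Z=1) weight 9/1400
  (Y=2, U=0, W=2, X=1, Z=0) weight 3/700
  … 100 more
Group by X:
  weight(X=0) = 3/20
  weight(X=1) = 1/10
  weight(X=3) = 3/20
Total weight = 3/20 + 1/10 + 3/20 = 2/5
P(X=0 | obs) = 3/20 / 2/5 = 3/8
P(X=1 | obs) = 1/10 / 2/5 = 1/4
P(X=3 | obs) = 3/20 / 2/5 = 3/8

P(X = 0 | obs) = 3/8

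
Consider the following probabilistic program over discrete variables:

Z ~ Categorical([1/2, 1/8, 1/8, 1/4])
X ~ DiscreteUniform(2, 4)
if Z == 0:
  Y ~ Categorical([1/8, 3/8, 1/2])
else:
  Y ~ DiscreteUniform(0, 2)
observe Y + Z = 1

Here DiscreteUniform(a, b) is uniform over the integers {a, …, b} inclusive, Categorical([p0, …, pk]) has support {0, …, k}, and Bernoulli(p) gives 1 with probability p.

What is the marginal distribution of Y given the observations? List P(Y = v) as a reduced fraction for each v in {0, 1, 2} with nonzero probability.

Enumerate traces; 6 have nonzero weight after conditioning:
  (Z=0, X=2, Y=1) weight 1/16
  (Z=0, X=3, Y=1) weight 1/16
  (Z=0, X=4, Y=1) weight 1/16
  (Z=1, X=2, Y=0) weight 1/72
  (Z=1, X=3, Y=0) weight 1/72
  (Z=1, X=4, Y=0) weight 1/72
Group by Y:
  weight(Y=0) = 1/24
  weight(Y=1) = 3/16
Total weight = 1/24 + 3/16 = 11/48
P(Y=0 | obs) = 1/24 / 11/48 = 2/11
P(Y=1 | obs) = 3/16 / 11/48 = 9/11

P(Y=0) = 2/11, P(Y=1) = 9/11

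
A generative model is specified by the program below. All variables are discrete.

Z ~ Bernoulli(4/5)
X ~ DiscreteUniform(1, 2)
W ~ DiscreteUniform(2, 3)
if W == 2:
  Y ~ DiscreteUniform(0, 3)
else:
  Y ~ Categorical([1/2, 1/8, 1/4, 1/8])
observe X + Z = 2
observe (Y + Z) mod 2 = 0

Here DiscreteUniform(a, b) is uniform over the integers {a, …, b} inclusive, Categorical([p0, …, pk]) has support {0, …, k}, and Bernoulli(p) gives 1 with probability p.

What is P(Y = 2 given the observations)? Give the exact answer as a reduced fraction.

Enumerate traces; 8 have nonzero weight after conditioning:
  (Z=0, X=2, W=2, Y=0) weight 1/80
  (Z=0, X=2, W=2, Y=2) weight 1/80
  (Z=0, X=2, W=3, Y=0) weight 1/40
  (Z=0, X=2, W=3, Y=2) weight 1/80
  (Z=1, X=1, W=2, Y=1) weight 1/20
  (Z=1, X=1, W=2, Y=3) weight 1/20
  (Z=1, X=1, W=3, Y=1) weight 1/40
  (Z=1, X=1, W=3, Y=3) weight 1/40
Group by Y:
  weight(Y=0) = 3/80
  weight(Y=1) = 3/40
  weight(Y=2) = 1/40
  weight(Y=3) = 3/40
Total weight = 3/80 + 3/40 + 1/40 + 3/40 = 17/80
P(Y=0 | obs) = 3/80 / 17/80 = 3/17
P(Y=1 | obs) = 3/40 / 17/80 = 6/17
P(Y=2 | obs) = 1/40 / 17/80 = 2/17
P(Y=3 | obs) = 3/40 / 17/80 = 6/17

P(Y = 2 | obs) = 2/17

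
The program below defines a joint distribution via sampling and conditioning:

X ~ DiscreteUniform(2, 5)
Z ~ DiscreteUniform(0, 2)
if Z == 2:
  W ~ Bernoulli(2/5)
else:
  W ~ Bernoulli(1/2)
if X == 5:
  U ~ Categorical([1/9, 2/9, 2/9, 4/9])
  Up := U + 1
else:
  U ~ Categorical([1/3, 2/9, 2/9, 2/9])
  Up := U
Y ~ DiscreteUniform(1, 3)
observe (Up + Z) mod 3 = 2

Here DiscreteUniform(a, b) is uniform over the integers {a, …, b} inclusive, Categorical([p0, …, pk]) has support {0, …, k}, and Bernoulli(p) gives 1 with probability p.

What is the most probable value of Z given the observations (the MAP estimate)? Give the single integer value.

Enumerate traces; 96 have nonzero weight after conditioning:
  (X=2, Z=0, W=0, U=2, Y=1) weight 1/324
  (X=2, Z=0, W=0, U=2, Y=2) weight 1/324
  (X=2, Z=0, W=0, U=2, Y=3) weight 1/324
  (X=2, Z=0, W=1, U=2, Y=1) weight 1/324
  (X=2, Z=0, W=1, U=2, Y=2) weight 1/324
  (X=2, Z=0, W=1, U=2, Y=3) weight 1/324
  (X=2, Z=1, W=0, U=1, Y=1) weight 1/324
  (X=2, Z=1, W=0, U=1, Y=2) weight 1/324
  (X=2, Z=2, W=0, U=0, Y=1) weight 1/180
  … 87 more
Group by Z:
  weight(Z=0) = 2/27
  weight(Z=1) = 11/108
  weight(Z=2) = 17/108
Total weight = 2/27 + 11/108 + 17/108 = 1/3
P(Z=0 | obs) = 2/27 / 1/3 = 2/9
P(Z=1 | obs) = 11/108 / 1/3 = 11/36
P(Z=2 | obs) = 17/108 / 1/3 = 17/36
argmax = 2

argmax_v P(Z = v | obs) = 2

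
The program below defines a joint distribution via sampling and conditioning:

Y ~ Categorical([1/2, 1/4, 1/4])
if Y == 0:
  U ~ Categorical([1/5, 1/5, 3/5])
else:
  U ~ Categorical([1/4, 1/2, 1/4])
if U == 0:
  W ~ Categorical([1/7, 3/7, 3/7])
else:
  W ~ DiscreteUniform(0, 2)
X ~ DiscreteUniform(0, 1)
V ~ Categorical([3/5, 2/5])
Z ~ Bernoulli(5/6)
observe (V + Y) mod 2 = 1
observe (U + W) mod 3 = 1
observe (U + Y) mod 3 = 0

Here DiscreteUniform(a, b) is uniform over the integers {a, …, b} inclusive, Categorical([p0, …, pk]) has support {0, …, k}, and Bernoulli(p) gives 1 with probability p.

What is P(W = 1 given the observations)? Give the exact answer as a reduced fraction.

Enumerate traces; 12 have nonzero weight after conditioning:
  (Y=0, U=0, W=1, X=0, V=1, Z=0) weight 1/700
  (Y=0, U=0, W=1, X=0, V=1, Z=1) weight 1/140
  (Y=0, U=0, W=1, X=1, V=1, Z=0) weight 1/700
  (Y=0, U=0, W=1, X=1, V=1, Z=1) weight 1/140
  (Y=1, U=2, W=2, X=0, V=0, Z=0) weight 1/960
  (Y=1, U=2, W=2, X=0, V=0, Z=1) weight 1/192
  (Y=1, U=2, W=2, X=1, V=0, Z=0) weight 1/960
  (Y=1, U=2, W=2, X=1, V=0, Z=1) weight 1/192
  (Y=2, U=1, W=0, X=0, V=1, Z=0) weight 1/720
  … 3 more
Group by W:
  weight(W=0) = 1/60
  weight(W=1) = 3/175
  weight(W=2) = 1/80
Total weight = 1/60 + 3/175 + 1/80 = 389/8400
P(W=0 | obs) = 1/60 / 389/8400 = 140/389
P(W=1 | obs) = 3/175 / 389/8400 = 144/389
P(W=2 | obs) = 1/80 / 389/8400 = 105/389

P(W = 1 | obs) = 144/389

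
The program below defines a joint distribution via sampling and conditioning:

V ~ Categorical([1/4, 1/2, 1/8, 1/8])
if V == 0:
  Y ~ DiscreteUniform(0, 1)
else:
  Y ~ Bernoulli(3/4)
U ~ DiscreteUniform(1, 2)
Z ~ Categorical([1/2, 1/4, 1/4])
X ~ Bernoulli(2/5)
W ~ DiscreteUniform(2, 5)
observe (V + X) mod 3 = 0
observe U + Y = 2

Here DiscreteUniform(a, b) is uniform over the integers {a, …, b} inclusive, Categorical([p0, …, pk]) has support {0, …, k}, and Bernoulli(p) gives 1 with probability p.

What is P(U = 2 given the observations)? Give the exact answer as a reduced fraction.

P(U = 2 | obs) = 17/44

Enumerate traces; 72 have nonzero weight after conditioning:
  (V=0, Y=0, U=2, Z=0, X=0, W=2) weight 3/640
  (V=0, Y=0, U=2, Z=0, X=0, W=3) weight 3/640
  (V=0, Y=0, U=2, Z=0, X=0, W=4) weight 3/640
  (V=0, Y=0, U=2, Z=0, X=0, W=5) weight 3/640
  (V=0, Y=0, U=2, Z=1, X=0, W=2) weight 3/1280
  (V=0, Y=0, U=2, Z=1, X=0, W=3) weight 3/1280
  (V=0, Y=0, U=2, Z=1, X=0, W=4) weight 3/1280
  (V=0, Y=0, U=2, Z=1, X=0, W=5) weight 3/1280
  (V=0, Y=1, U=1, Z=0, X=0, W=2) weight 3/640
  … 63 more
Group by U:
  weight(U=1) = 27/320
  weight(U=2) = 17/320
Total weight = 27/320 + 17/320 = 11/80
P(U=1 | obs) = 27/320 / 11/80 = 27/44
P(U=2 | obs) = 17/320 / 11/80 = 17/44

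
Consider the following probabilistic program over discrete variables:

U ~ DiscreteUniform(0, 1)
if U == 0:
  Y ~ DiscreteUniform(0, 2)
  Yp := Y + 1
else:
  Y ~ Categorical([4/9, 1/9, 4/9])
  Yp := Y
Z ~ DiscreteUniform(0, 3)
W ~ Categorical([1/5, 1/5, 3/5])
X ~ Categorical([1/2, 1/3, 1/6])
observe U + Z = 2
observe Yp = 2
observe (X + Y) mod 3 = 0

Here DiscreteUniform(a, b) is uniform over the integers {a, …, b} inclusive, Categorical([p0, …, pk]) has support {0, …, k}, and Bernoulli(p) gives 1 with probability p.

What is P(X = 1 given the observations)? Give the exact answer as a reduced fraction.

Enumerate traces; 6 have nonzero weight after conditioning:
  (U=0, Y=1, Z=2, W=0, X=2) weight 1/720
  (U=0, Y=1, Z=2, W=1, X=2) weight 1/720
  (U=0, Y=1, Z=2, W=2, X=2) weight 1/240
  (U=1, Y=2, Z=1, W=0, X=1) weight 1/270
  (U=1, Y=2, Z=1, W=1, X=1) weight 1/270
  (U=1, Y=2, Z=1, W=2, X=1) weight 1/90
Group by X:
  weight(X=1) = 1/54
  weight(X=2) = 1/144
Total weight = 1/54 + 1/144 = 11/432
P(X=1 | obs) = 1/54 / 11/432 = 8/11
P(X=2 | obs) = 1/144 / 11/432 = 3/11

P(X = 1 | obs) = 8/11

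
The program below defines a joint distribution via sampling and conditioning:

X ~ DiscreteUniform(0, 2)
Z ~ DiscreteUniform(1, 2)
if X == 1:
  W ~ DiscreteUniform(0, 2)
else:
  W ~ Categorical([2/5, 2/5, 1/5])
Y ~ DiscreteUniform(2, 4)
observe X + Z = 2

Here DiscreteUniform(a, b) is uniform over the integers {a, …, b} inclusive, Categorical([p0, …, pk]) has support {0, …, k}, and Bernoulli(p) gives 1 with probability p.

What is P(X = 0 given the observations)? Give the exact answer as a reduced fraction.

P(X = 0 | obs) = 1/2

Enumerate traces; 18 have nonzero weight after conditioning:
  (X=0, Z=2, W=0, Y=2) weight 1/45
  (X=0, Z=2, W=0, Y=3) weight 1/45
  (X=0, Z=2, W=0, Y=4) weight 1/45
  (X=0, Z=2, W=1, Y=2) weight 1/45
  (X=0, Z=2, W=1, Y=3) weight 1/45
  (X=0, Z=2, W=1, Y=4) weight 1/45
  (X=0, Z=2, W=2, Y=2) weight 1/90
  (X=0, Z=2, W=2, Y=3) weight 1/90
  (X=1, Z=1, W=0, Y=2) weight 1/54
  … 9 more
Group by X:
  weight(X=0) = 1/6
  weight(X=1) = 1/6
Total weight = 1/6 + 1/6 = 1/3
P(X=0 | obs) = 1/6 / 1/3 = 1/2
P(X=1 | obs) = 1/6 / 1/3 = 1/2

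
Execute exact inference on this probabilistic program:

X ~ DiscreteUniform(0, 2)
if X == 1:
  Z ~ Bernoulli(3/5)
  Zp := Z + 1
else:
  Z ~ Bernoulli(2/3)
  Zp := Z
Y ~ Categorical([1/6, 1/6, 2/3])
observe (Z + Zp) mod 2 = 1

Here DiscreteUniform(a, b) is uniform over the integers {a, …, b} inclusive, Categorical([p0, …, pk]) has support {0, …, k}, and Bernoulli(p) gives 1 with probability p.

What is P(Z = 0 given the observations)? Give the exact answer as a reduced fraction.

Enumerate traces; 6 have nonzero weight after conditioning:
  (X=1, Z=0, Y=0) weight 1/45
  (X=1, Z=0, Y=1) weight 1/45
  (X=1, Z=0, Y=2) weight 4/45
  (X=1, Z=1, Y=0) weight 1/30
  (X=1, Z=1, Y=1) weight 1/30
  (X=1, Z=1, Y=2) weight 2/15
Group by Z:
  weight(Z=0) = 2/15
  weight(Z=1) = 1/5
Total weight = 2/15 + 1/5 = 1/3
P(Z=0 | obs) = 2/15 / 1/3 = 2/5
P(Z=1 | obs) = 1/5 / 1/3 = 3/5

P(Z = 0 | obs) = 2/5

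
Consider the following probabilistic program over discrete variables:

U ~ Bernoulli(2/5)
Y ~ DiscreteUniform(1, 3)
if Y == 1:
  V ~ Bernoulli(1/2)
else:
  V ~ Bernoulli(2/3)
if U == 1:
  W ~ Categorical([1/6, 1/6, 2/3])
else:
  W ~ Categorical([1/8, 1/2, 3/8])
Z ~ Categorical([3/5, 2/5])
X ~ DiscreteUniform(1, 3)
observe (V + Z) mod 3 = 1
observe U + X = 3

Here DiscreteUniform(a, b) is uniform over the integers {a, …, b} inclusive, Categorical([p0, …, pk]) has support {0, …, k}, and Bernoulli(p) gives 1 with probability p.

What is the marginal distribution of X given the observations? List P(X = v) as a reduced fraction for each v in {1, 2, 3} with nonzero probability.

P(X=2) = 2/5, P(X=3) = 3/5

Enumerate traces; 36 have nonzero weight after conditioning:
  (U=0, Y=1, V=0, W=0, Z=1, X=3) weight 1/600
  (U=0, Y=1, V=0, W=1, Z=1, X=3) weight 1/150
  (U=0, Y=1, V=0, W=2, Z=1, X=3) weight 1/200
  (U=0, Y=1, V=1, W=0, Z=0, X=3) weight 1/400
  (U=0, Y=1, V=1, W=1, Z=0, X=3) weight 1/100
  (U=0, Y=1, V=1, W=2, Z=0, X=3) weight 3/400
  (U=0, Y=2, V=0, W=0, Z=1, X=3) weight 1/900
  (U=0, Y=2, V=0, W=1, Z=1, X=3) weight 1/225
  (U=1, Y=1, V=0, W=0, Z=1, X=2) weight 1/675
  … 27 more
Group by X:
  weight(X=2) = 47/675
  weight(X=3) = 47/450
Total weight = 47/675 + 47/450 = 47/270
P(X=2 | obs) = 47/675 / 47/270 = 2/5
P(X=3 | obs) = 47/450 / 47/270 = 3/5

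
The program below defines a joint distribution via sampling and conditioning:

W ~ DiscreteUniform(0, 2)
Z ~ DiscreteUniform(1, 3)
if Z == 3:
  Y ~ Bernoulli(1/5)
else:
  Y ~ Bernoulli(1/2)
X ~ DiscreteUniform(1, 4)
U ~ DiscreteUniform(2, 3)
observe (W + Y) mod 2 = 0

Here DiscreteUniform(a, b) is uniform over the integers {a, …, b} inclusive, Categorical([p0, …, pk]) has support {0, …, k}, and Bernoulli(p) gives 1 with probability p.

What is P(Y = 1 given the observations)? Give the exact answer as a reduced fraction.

P(Y = 1 | obs) = 1/4

Enumerate traces; 72 have nonzero weight after conditioning:
  (W=0, Z=1, Y=0, X=1, U=2) weight 1/144
  (W=0, Z=1, Y=0, X=1, U=3) weight 1/144
  (W=0, Z=1, Y=0, X=2, U=2) weight 1/144
  (W=0, Z=1, Y=0, X=2, U=3) weight 1/144
  (W=0, Z=1, Y=0, X=3, U=2) weight 1/144
  (W=0, Z=1, Y=0, X=3, U=3) weight 1/144
  (W=0, Z=1, Y=0, X=4, U=2) weight 1/144
  (W=0, Z=1, Y=0, X=4, U=3) weight 1/144
  (W=1, Z=1, Y=1, X=1, U=2) weight 1/144
  … 63 more
Group by Y:
  weight(Y=0) = 2/5
  weight(Y=1) = 2/15
Total weight = 2/5 + 2/15 = 8/15
P(Y=0 | obs) = 2/5 / 8/15 = 3/4
P(Y=1 | obs) = 2/15 / 8/15 = 1/4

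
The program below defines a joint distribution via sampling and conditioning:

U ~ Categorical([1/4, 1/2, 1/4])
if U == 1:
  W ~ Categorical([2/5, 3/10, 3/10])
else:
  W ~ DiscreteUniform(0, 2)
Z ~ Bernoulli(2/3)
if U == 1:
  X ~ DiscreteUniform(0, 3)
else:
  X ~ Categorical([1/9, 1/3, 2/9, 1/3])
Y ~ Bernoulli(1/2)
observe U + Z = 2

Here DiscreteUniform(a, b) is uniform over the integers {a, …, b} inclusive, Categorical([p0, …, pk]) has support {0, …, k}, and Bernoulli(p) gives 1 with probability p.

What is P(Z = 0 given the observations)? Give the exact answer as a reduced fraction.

P(Z = 0 | obs) = 1/5

Enumerate traces; 48 have nonzero weight after conditioning:
  (U=1, W=0, Z=1, X=0, Y=0) weight 1/60
  (U=1, W=0, Z=1, X=0, Y=1) weight 1/60
  (U=1, W=0, Z=1, X=1, Y=0) weight 1/60
  (U=1, W=0, Z=1, X=1, Y=1) weight 1/60
  (U=1, W=0, Z=1, X=2, Y=0) weight 1/60
  (U=1, W=0, Z=1, X=2, Y=1) weight 1/60
  (U=1, W=0, Z=1, X=3, Y=0) weight 1/60
  (U=1, W=0, Z=1, X=3, Y=1) weight 1/60
  (U=2, W=0, Z=0, X=0, Y=0) weight 1/648
  … 39 more
Group by Z:
  weight(Z=0) = 1/12
  weight(Z=1) = 1/3
Total weight = 1/12 + 1/3 = 5/12
P(Z=0 | obs) = 1/12 / 5/12 = 1/5
P(Z=1 | obs) = 1/3 / 5/12 = 4/5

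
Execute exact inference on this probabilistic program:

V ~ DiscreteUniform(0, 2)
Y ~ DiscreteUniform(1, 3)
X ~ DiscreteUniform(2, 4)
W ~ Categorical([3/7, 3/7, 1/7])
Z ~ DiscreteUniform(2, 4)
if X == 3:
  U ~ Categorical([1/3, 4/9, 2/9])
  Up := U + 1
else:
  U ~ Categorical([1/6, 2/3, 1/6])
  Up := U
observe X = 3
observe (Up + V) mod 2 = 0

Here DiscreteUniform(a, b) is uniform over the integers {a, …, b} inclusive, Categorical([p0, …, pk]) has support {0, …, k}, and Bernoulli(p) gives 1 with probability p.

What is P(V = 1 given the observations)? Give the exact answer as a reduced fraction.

P(V = 1 | obs) = 5/13

Enumerate traces; 108 have nonzero weight after conditioning:
  (V=0, Y=1, X=3, W=0, Z=2, U=1) weight 4/1701
  (V=0, Y=1, X=3, W=0, Z=3, U=1) weight 4/1701
  (V=0, Y=1, X=3, W=0, Z=4, U=1) weight 4/1701
  (V=0, Y=1, X=3, W=1, Z=2, U=1) weight 4/1701
  (V=0, Y=1, X=3, W=1, Z=3, U=1) weight 4/1701
  (V=0, Y=1, X=3, W=1, Z=4, U=1) weight 4/1701
  (V=0, Y=1, X=3, W=2, Z=2, U=1) weight 4/5103
  (V=0, Y=1, X=3, W=2, Z=3, U=1) weight 4/5103
  (V=1, Y=1, X=3, W=0, Z=2, U=0) weight 1/567
  (V=2, Y=1, X=3, W=0, Z=2, U=1) weight 4/1701
  … 98 more
Group by V:
  weight(V=0) = 4/81
  weight(V=1) = 5/81
  weight(V=2) = 4/81
Total weight = 4/81 + 5/81 + 4/81 = 13/81
P(V=0 | obs) = 4/81 / 13/81 = 4/13
P(V=1 | obs) = 5/81 / 13/81 = 5/13
P(V=2 | obs) = 4/81 / 13/81 = 4/13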